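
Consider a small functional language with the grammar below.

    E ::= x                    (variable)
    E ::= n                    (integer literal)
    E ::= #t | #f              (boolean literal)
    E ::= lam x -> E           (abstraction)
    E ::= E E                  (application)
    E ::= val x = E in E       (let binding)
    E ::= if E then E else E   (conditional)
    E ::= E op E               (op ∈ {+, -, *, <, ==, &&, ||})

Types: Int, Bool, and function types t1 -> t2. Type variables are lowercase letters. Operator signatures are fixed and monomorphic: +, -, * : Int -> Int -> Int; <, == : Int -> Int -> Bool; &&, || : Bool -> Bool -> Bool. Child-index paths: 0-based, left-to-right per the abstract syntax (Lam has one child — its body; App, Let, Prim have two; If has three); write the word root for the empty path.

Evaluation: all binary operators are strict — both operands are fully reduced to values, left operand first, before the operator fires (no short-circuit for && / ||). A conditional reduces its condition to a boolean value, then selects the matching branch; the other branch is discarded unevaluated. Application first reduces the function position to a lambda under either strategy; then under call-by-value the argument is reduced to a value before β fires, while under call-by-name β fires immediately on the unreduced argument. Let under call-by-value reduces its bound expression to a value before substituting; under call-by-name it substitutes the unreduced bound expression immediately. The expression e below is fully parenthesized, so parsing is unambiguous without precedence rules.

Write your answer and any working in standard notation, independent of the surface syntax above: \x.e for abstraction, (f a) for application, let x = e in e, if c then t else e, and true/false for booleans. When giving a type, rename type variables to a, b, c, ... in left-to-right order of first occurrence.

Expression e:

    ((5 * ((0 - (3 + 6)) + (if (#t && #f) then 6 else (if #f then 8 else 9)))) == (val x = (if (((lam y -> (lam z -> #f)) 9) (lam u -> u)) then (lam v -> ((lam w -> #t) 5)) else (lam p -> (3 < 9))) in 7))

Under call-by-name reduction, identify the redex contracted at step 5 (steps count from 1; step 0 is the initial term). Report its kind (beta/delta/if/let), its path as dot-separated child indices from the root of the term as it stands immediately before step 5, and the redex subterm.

Answer: if at 0.1.1 : (if false then 8 else 9)

Trace:
step 0: ((5 * ((0 - (3 + 6)) + (if (true && false) then 6 else (if false then 8 else 9)))) == (let x = (if (((\y.(\z.false)) 9) (\u.u)) then (\v.((\w.true) 5)) else (\p.(3 < 9))) in 7))
step 1: [delta@0.1.0.1] ((5 * ((0 - 9) + (if (true && false) then 6 else (if false then 8 else 9)))) == (let x = (if (((\y.(\z.false)) 9) (\u.u)) then (\v.((\w.true) 5)) else (\p.(3 < 9))) in 7))
step 2: [delta@0.1.0] ((5 * (-9 + (if (true && false) then 6 else (if false then 8 else 9)))) == (let x = (if (((\y.(\z.false)) 9) (\u.u)) then (\v.((\w.true) 5)) else (\p.(3 < 9))) in 7))
step 3: [delta@0.1.1.0] ((5 * (-9 + (if false then 6 else (if false then 8 else 9)))) == (let x = (if (((\y.(\z.false)) 9) (\u.u)) then (\v.((\w.true) 5)) else (\p.(3 < 9))) in 7))
step 4: [if@0.1.1] ((5 * (-9 + (if false then 8 else 9))) == (let x = (if (((\y.(\z.false)) 9) (\u.u)) then (\v.((\w.true) 5)) else (\p.(3 < 9))) in 7))
step 5: [if@0.1.1] ((5 * (-9 + 9)) == (let x = (if (((\y.(\z.false)) 9) (\u.u)) then (\v.((\w.true) 5)) else (\p.(3 < 9))) in 7))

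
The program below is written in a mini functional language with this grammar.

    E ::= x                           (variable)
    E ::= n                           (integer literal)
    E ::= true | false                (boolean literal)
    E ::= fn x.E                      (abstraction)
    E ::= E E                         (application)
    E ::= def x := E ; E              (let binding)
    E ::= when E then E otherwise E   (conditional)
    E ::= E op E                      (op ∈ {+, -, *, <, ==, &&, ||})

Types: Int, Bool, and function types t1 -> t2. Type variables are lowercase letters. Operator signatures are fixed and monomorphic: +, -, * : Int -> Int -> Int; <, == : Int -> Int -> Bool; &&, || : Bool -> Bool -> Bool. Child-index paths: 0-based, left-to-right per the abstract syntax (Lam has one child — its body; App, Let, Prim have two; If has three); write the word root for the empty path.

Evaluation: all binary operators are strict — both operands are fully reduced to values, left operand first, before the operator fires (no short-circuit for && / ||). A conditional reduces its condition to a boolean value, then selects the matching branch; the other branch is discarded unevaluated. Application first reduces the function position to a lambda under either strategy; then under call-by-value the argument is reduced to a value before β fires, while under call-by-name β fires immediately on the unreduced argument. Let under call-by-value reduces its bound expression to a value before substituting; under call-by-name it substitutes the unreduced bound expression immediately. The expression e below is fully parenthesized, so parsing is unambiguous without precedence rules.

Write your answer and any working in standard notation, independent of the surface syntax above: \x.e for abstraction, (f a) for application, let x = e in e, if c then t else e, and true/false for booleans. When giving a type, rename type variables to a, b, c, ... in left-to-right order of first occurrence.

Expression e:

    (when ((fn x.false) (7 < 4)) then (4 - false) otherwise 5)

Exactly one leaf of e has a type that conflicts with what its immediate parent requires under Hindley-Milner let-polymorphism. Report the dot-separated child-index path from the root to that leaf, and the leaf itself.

Answer: 1.1 : false

Working:
\x._ : a -> Bool
  unify Int ~ Int
  unify Int ~ Int
  unify a -> Bool ~ Bool -> b
  unify a ~ Bool
  unify Bool ~ b
_ _ : Bool
  unify Bool ~ Bool
  unify Int ~ Int
  unify Bool ~ Int
  FAIL: mismatch Bool ~ Int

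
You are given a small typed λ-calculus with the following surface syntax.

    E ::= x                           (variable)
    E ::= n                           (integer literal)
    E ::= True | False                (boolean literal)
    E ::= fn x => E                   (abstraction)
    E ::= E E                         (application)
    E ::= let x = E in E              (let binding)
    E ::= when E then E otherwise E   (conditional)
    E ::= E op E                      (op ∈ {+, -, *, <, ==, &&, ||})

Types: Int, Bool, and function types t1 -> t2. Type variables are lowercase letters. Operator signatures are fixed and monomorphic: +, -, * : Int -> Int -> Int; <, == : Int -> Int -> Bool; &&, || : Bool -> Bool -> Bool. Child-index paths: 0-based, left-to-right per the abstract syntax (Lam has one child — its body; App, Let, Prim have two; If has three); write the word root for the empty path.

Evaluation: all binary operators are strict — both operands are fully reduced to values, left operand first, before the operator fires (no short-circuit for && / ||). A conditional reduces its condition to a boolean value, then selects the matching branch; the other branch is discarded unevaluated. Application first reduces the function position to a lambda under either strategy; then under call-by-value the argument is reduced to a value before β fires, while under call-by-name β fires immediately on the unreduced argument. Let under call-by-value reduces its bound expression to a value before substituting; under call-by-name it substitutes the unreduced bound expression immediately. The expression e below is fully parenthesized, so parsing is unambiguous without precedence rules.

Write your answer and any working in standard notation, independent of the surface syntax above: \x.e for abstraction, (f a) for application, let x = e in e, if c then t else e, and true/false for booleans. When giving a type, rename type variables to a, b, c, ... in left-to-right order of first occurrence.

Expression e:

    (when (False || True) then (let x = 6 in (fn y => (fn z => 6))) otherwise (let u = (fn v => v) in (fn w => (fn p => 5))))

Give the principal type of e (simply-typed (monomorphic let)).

Derivation:
  unify Bool ~ Bool
  unify Bool ~ Bool
  unify Bool ~ Bool
let x : Int
\z._ : b -> Int
\y._ : a -> b -> Int
v : c
\v._ : c -> c
let u : c -> c
\p._ : e -> Int
\w._ : d -> e -> Int
  unify a -> b -> Int ~ d -> e -> Int
  unify a ~ d
  unify b -> Int ~ e -> Int
  unify b ~ e
  unify Int ~ Int

Answer: a -> b -> Int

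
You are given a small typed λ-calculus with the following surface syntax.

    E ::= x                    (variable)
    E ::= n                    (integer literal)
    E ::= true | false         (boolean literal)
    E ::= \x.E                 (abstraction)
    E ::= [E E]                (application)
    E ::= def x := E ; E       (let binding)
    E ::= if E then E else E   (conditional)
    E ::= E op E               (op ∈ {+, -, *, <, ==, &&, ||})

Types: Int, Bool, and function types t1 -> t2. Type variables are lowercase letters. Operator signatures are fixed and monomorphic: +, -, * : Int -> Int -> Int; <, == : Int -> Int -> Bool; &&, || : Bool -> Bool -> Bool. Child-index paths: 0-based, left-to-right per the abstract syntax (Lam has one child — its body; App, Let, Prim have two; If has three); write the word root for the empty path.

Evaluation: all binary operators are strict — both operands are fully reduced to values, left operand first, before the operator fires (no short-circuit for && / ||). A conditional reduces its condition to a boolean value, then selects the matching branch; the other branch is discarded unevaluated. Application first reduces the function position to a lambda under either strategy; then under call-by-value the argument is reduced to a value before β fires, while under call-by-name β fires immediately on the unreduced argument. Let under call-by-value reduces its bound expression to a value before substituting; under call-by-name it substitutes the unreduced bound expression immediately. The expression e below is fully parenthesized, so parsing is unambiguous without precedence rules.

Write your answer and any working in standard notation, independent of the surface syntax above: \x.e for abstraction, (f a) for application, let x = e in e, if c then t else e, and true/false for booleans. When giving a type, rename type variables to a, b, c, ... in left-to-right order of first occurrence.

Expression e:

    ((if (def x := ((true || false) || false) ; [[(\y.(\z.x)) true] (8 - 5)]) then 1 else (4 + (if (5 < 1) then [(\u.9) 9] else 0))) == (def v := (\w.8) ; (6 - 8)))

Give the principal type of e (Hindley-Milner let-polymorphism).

Derivation:
  unify Bool ~ Bool
  unify Bool ~ Bool
  unify Bool ~ Bool
  unify Bool ~ Bool
let x : Bool
x : Bool
\z._ : b -> Bool
\y._ : a -> b -> Bool
  unify a -> b -> Bool ~ Bool -> c
  unify a ~ Bool
  unify b -> Bool ~ c
_ _ : b -> Bool
  unify Int ~ Int
  unify Int ~ Int
  unify b -> Bool ~ Int -> d
  unify b ~ Int
  unify Bool ~ d
_ _ : Bool
  unify Bool ~ Bool
  unify Int ~ Int
  unify Int ~ Int
  unify Int ~ Int
  unify Bool ~ Bool
\u._ : e -> Int
  unify e -> Int ~ Int -> f
  unify e ~ Int
  unify Int ~ f
_ _ : Int
  unify Int ~ Int
  unify Int ~ Int
  unify Int ~ Int
  unify Int ~ Int
\w._ : g -> Int
let v : forall. g -> Int
  unify Int ~ Int
  unify Int ~ Int
  unify Int ~ Int

Answer: Bool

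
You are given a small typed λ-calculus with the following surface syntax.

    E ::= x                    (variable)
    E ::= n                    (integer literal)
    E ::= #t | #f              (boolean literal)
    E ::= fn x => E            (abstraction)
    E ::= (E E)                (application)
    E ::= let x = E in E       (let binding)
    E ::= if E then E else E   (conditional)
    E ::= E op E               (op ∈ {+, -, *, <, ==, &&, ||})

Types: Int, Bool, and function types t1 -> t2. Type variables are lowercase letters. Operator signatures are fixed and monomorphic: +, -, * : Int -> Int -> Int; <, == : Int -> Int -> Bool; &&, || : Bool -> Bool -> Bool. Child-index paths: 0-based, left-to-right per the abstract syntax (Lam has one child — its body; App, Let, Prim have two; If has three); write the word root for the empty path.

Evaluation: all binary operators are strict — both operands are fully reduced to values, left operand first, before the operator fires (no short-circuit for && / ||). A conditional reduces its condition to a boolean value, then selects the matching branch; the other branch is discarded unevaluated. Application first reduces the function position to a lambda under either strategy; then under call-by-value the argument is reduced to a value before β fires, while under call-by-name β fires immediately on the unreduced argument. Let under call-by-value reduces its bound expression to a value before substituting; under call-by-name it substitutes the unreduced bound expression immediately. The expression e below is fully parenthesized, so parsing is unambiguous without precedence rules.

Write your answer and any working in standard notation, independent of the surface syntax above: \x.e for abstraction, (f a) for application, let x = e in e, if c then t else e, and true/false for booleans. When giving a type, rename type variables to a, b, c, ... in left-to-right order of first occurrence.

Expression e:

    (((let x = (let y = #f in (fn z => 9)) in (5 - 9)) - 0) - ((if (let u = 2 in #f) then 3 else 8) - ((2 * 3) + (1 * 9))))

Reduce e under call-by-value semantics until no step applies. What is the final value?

Working:
step 0: (((let x = (let y = false in (\z.9)) in (5 - 9)) - 0) - ((if (let u = 2 in false) then 3 else 8) - ((2 * 3) + (1 * 9))))
step 1: [let@0.0.0] (((let x = (\z.9) in (5 - 9)) - 0) - ((if (let u = 2 in false) then 3 else 8) - ((2 * 3) + (1 * 9))))
step 2: [let@0.0] (((5 - 9) - 0) - ((if (let u = 2 in false) then 3 else 8) - ((2 * 3) + (1 * 9))))
step 3: [delta@0.0] ((-4 - 0) - ((if (let u = 2 in false) then 3 else 8) - ((2 * 3) + (1 * 9))))
step 4: [delta@0] (-4 - ((if (let u = 2 in false) then 3 else 8) - ((2 * 3) + (1 * 9))))
step 5: [let@1.0.0] (-4 - ((if false then 3 else 8) - ((2 * 3) + (1 * 9))))
step 6: [if@1.0] (-4 - (8 - ((2 * 3) + (1 * 9))))
step 7: [delta@1.1.0] (-4 - (8 - (6 + (1 * 9))))
step 8: [delta@1.1.1] (-4 - (8 - (6 + 9)))
step 9: [delta@1.1] (-4 - (8 - 15))
step 10: [delta@1] (-4 - -7)
step 11: [delta@root] 3

Answer: 3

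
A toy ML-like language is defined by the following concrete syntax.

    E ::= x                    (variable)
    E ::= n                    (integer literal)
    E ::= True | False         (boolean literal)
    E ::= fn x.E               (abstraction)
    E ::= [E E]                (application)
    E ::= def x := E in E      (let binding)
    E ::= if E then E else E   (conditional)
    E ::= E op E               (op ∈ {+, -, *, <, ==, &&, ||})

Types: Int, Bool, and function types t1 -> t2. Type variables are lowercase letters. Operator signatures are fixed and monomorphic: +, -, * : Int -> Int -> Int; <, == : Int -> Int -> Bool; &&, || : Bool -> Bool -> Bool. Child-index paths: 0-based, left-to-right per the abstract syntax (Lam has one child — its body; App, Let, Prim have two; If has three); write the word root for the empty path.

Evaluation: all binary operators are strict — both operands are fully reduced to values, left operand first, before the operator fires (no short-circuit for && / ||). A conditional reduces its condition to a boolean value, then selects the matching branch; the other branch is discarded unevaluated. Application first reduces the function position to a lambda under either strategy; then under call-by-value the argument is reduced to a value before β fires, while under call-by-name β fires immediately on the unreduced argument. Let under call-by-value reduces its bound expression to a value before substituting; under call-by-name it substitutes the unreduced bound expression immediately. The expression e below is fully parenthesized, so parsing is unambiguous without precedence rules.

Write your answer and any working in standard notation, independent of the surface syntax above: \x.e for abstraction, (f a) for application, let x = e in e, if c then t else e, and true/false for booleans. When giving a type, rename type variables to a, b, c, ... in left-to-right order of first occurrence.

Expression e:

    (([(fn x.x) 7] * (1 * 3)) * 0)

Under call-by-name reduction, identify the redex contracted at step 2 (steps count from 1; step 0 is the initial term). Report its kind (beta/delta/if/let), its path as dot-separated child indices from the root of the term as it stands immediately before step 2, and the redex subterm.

Working:
step 0: ((((\x.x) 7) * (1 * 3)) * 0)
step 1: [beta@0.0] ((7 * (1 * 3)) * 0)
step 2: [delta@0.1] ((7 * 3) * 0)

Answer: delta at 0.1 : (1 * 3)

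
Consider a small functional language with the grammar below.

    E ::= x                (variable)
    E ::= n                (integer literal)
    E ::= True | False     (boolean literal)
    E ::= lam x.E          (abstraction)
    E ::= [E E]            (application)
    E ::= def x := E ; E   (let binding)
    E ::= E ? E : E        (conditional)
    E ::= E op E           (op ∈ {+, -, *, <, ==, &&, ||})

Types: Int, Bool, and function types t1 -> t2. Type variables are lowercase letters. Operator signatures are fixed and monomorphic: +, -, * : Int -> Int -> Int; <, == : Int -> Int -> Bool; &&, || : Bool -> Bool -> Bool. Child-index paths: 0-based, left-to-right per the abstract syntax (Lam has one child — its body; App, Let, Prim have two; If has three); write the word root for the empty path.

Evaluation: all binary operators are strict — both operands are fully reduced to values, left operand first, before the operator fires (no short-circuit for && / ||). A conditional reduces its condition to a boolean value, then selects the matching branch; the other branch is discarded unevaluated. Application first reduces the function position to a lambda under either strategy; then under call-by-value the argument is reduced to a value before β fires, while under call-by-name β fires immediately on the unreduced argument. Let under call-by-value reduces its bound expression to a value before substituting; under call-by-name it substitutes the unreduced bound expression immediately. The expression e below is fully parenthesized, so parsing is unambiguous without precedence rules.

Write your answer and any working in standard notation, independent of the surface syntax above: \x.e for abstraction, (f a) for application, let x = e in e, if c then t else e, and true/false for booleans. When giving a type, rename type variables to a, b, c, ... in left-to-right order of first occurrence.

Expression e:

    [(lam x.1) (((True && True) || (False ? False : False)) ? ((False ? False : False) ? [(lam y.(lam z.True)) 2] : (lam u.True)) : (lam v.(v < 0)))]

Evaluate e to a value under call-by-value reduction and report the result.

Working:
step 0: ((\x.1) (if ((true && true) || (if false then false else false)) then (if (if false then false else false) then ((\y.(\z.true)) 2) else (\u.true)) else (\v.(v < 0))))
step 1: [delta@1.0.0] ((\x.1) (if (true || (if false then false else false)) then (if (if false then false else false) then ((\y.(\z.true)) 2) else (\u.true)) else (\v.(v < 0))))
step 2: [if@1.0.1] ((\x.1) (if (true || false) then (if (if false then false else false) then ((\y.(\z.true)) 2) else (\u.true)) else (\v.(v < 0))))
step 3: [delta@1.0] ((\x.1) (if true then (if (if false then false else false) then ((\y.(\z.true)) 2) else (\u.true)) else (\v.(v < 0))))
step 4: [if@1] ((\x.1) (if (if false then false else false) then ((\y.(\z.true)) 2) else (\u.true)))
step 5: [if@1.0] ((\x.1) (if false then ((\y.(\z.true)) 2) else (\u.true)))
step 6: [if@1] ((\x.1) (\u.true))
step 7: [beta@root] 1

Answer: 1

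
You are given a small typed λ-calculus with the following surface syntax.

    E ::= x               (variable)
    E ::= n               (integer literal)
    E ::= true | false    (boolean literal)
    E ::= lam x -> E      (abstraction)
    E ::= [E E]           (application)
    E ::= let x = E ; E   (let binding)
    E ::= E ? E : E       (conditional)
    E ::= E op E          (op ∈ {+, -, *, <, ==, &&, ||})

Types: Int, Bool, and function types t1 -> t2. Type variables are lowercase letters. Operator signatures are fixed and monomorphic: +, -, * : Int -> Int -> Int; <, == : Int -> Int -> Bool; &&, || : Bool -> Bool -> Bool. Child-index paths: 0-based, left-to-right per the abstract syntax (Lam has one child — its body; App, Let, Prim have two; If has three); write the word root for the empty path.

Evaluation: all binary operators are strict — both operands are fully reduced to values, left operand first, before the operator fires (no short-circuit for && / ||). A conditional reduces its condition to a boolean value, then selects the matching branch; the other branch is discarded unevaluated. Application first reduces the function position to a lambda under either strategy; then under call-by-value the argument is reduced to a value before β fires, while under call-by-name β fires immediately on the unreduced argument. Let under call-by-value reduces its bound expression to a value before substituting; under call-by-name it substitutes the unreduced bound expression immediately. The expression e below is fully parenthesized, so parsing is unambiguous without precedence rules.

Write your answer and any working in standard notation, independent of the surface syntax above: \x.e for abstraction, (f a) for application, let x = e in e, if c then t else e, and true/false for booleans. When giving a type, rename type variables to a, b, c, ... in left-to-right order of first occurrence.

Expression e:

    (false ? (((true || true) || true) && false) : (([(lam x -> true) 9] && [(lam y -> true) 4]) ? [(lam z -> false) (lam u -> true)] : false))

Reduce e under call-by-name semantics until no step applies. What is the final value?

Working:
step 0: (if false then (((true || true) || true) && false) else (if (((\x.true) 9) && ((\y.true) 4)) then ((\z.false) (\u.true)) else false))
step 1: [if@root] (if (((\x.true) 9) && ((\y.true) 4)) then ((\z.false) (\u.true)) else false)
step 2: [beta@0.0] (if (true && ((\y.true) 4)) then ((\z.false) (\u.true)) else false)
step 3: [beta@0.1] (if (true && true) then ((\z.false) (\u.true)) else false)
step 4: [delta@0] (if true then ((\z.false) (\u.true)) else false)
step 5: [if@root] ((\z.false) (\u.true))
step 6: [beta@root] false

Answer: false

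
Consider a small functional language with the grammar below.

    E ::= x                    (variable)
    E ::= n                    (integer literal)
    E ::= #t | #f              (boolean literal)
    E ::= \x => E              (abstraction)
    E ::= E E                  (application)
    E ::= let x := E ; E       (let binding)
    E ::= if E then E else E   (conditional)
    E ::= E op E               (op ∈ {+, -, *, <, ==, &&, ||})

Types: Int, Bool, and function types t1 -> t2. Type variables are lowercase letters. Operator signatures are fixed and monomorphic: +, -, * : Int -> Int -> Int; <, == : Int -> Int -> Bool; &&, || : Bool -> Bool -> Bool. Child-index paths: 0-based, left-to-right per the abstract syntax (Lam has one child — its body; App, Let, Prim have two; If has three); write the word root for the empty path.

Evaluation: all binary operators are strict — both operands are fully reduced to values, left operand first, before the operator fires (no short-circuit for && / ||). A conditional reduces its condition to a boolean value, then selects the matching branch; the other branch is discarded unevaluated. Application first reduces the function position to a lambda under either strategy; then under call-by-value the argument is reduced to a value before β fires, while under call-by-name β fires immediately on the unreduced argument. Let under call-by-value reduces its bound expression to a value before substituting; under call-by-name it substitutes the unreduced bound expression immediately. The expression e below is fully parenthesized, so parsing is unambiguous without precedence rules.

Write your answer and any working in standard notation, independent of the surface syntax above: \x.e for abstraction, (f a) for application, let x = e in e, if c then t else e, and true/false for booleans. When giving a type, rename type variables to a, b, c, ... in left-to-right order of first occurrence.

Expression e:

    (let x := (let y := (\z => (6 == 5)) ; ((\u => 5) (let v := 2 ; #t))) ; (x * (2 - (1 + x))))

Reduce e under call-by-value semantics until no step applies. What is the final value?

Derivation:
step 0: (let x = (let y = (\z.(6 == 5)) in ((\u.5) (let v = 2 in true))) in (x * (2 - (1 + x))))
step 1: [let@0] (let x = ((\u.5) (let v = 2 in true)) in (x * (2 - (1 + x))))
step 2: [let@0.1] (let x = ((\u.5) true) in (x * (2 - (1 + x))))
step 3: [beta@0] (let x = 5 in (x * (2 - (1 + x))))
step 4: [let@root] (5 * (2 - (1 + 5)))
step 5: [delta@1.1] (5 * (2 - 6))
step 6: [delta@1] (5 * -4)
step 7: [delta@root] -20

Answer: -20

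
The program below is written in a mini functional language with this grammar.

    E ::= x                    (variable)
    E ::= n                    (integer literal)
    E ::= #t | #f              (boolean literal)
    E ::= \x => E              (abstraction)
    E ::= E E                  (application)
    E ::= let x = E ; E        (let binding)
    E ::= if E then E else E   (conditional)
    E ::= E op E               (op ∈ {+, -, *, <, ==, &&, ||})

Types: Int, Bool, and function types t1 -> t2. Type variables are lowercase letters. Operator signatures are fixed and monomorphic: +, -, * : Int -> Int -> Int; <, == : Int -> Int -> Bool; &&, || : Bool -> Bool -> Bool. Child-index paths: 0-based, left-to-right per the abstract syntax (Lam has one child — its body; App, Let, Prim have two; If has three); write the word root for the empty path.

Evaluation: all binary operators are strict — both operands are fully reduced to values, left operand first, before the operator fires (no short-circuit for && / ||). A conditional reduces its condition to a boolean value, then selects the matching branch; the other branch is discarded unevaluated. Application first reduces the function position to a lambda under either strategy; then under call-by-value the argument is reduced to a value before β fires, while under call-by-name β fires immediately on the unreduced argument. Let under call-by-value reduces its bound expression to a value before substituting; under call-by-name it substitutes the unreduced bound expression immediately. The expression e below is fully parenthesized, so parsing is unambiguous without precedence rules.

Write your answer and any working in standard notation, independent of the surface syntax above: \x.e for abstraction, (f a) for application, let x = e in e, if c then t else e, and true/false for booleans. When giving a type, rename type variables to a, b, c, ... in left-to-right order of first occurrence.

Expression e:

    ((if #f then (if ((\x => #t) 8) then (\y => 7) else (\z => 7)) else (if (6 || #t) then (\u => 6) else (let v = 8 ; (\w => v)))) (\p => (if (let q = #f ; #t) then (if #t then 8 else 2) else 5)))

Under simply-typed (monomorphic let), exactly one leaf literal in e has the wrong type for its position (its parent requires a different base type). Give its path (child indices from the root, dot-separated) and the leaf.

Answer: 0.2.0.0 : 6

Trace:
  unify Bool ~ Bool
\x._ : a -> Bool
  unify a -> Bool ~ Int -> b
  unify a ~ Int
  unify Bool ~ b
_ _ : Bool
  unify Bool ~ Bool
\y._ : c -> Int
\z._ : d -> Int
  unify c -> Int ~ d -> Int
  unify c ~ d
  unify Int ~ Int
  unify Int ~ Bool
  FAIL: mismatch Int ~ Bool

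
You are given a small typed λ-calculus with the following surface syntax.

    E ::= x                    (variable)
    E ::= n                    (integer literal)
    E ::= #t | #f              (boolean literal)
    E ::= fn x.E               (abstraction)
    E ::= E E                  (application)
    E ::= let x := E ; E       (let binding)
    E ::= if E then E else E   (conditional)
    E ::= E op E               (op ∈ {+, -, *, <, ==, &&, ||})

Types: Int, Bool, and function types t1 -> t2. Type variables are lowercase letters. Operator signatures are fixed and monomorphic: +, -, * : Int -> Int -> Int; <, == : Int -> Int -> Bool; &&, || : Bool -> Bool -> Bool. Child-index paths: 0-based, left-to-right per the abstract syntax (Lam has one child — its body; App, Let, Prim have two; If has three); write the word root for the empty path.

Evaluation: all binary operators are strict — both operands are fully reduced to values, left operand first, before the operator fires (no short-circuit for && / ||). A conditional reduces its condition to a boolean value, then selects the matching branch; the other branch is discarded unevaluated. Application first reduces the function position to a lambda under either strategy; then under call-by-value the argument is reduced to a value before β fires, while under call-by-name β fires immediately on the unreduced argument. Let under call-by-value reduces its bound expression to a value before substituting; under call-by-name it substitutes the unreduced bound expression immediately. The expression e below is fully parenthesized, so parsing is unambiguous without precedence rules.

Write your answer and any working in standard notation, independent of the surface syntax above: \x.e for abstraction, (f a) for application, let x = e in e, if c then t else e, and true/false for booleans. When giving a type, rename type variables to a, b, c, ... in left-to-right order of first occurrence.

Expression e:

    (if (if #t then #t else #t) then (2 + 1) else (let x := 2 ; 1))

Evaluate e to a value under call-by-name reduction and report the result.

Answer: 3

Working:
step 0: (if (if true then true else true) then (2 + 1) else (let x = 2 in 1))
step 1: [if@0] (if true then (2 + 1) else (let x = 2 in 1))
step 2: [if@root] (2 + 1)
step 3: [delta@root] 3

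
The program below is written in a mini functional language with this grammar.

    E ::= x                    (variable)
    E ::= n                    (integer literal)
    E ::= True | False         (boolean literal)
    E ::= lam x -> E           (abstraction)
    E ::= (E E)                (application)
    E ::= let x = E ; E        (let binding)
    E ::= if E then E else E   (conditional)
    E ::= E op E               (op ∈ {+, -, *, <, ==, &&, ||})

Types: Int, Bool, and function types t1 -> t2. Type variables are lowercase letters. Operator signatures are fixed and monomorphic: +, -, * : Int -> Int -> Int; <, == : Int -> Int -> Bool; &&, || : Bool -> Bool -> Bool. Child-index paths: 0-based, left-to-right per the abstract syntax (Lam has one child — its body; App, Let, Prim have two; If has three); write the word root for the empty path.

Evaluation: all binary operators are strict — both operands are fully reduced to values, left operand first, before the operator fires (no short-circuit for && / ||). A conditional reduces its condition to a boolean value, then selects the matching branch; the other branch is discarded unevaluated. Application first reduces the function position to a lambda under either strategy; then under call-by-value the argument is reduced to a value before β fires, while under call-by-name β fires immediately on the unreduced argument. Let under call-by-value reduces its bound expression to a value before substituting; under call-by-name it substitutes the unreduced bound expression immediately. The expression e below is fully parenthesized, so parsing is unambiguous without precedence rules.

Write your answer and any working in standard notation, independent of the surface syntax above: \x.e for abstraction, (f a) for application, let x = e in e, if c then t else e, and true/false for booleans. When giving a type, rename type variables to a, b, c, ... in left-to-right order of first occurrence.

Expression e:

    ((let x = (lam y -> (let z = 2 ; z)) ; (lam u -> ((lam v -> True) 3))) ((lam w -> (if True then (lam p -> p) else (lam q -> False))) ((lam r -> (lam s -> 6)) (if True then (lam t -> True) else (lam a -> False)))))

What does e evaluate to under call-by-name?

Trace:
step 0: ((let x = (\y.(let z = 2 in z)) in (\u.((\v.true) 3))) ((\w.(if true then (\p.p) else (\q.false))) ((\r.(\s.6)) (if true then (\t.true) else (\a.false)))))
step 1: [let@0] ((\u.((\v.true) 3)) ((\w.(if true then (\p.p) else (\q.false))) ((\r.(\s.6)) (if true then (\t.true) else (\a.false)))))
step 2: [beta@root] ((\v.true) 3)
step 3: [beta@root] true

Answer: true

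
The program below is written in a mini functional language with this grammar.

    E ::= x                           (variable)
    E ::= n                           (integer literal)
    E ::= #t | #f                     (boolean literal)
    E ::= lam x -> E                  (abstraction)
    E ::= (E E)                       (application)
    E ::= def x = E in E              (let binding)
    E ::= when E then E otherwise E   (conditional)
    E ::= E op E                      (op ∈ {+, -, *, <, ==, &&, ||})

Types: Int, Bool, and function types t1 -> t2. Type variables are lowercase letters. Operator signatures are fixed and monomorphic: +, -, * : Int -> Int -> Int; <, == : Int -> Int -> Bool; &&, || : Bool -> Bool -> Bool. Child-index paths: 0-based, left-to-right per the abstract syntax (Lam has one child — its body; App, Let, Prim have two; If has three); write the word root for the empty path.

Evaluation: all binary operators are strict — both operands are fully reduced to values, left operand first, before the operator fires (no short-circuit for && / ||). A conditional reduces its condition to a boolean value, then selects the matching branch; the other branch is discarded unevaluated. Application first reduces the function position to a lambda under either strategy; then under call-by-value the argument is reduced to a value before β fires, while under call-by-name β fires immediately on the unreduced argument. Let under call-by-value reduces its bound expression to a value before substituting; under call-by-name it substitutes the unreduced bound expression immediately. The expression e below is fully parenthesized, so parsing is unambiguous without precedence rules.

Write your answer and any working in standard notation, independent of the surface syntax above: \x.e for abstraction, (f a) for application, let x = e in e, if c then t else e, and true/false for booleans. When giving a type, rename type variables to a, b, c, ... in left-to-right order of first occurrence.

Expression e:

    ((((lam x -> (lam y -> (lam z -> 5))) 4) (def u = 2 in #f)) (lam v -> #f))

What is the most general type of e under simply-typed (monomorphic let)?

Trace:
\z._ : c -> Int
\y._ : b -> c -> Int
\x._ : a -> b -> c -> Int
  unify a -> b -> c -> Int ~ Int -> d
  unify a ~ Int
  unify b -> c -> Int ~ d
_ _ : b -> c -> Int
let u : Int
  unify b -> c -> Int ~ Bool -> e
  unify b ~ Bool
  unify c -> Int ~ e
_ _ : c -> Int
\v._ : f -> Bool
  unify c -> Int ~ (f -> Bool) -> g
  unify c ~ f -> Bool
  unify Int ~ g
_ _ : Int

Answer: Int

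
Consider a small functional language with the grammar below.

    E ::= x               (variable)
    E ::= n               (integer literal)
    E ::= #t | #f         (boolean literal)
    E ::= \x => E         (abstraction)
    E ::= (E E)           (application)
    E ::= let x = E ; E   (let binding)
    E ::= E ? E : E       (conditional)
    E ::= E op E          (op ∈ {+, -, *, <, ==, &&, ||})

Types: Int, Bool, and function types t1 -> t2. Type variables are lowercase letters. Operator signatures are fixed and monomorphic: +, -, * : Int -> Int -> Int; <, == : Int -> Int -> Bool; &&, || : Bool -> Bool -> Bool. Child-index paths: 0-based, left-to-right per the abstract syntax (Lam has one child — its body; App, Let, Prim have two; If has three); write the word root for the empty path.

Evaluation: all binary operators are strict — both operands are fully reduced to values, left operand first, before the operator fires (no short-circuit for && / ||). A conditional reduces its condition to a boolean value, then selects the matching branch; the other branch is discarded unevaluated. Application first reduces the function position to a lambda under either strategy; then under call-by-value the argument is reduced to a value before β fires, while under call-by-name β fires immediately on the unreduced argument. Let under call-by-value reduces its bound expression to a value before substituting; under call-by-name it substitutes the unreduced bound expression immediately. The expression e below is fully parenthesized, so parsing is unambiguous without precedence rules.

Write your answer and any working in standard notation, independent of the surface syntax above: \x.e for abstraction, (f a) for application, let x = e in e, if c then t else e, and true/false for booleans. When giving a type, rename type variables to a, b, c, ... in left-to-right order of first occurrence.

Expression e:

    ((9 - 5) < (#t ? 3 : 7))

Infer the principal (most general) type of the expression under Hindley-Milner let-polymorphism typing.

Derivation:
  unify Int ~ Int
  unify Int ~ Int
  unify Int ~ Int
  unify Bool ~ Bool
  unify Int ~ Int
  unify Int ~ Int

Answer: Bool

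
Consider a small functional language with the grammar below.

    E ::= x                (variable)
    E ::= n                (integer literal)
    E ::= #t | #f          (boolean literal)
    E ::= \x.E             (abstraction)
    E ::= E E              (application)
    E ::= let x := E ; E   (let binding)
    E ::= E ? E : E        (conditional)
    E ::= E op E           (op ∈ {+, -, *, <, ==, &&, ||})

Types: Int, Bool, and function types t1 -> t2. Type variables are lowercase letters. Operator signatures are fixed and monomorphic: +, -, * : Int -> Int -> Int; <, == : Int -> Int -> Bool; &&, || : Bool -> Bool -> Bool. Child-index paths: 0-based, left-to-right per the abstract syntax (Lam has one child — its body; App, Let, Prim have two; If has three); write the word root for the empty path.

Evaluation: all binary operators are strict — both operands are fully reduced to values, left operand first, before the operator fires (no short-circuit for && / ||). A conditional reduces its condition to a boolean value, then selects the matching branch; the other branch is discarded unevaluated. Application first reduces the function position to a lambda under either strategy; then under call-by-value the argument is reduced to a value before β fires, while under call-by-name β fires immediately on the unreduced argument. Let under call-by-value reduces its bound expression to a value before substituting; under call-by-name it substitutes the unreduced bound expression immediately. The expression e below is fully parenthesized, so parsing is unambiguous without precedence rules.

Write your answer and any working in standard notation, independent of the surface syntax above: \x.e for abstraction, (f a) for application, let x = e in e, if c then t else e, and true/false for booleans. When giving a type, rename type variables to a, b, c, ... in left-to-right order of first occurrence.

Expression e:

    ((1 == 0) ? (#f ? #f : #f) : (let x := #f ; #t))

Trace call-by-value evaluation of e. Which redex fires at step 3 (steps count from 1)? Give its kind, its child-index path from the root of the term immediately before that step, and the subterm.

Derivation:
step 0: (if (1 == 0) then (if false then false else false) else (let x = false in true))
step 1: [delta@0] (if false then (if false then false else false) else (let x = false in true))
step 2: [if@root] (let x = false in true)
step 3: [let@root] true

Answer: let at root : (let x = false in true)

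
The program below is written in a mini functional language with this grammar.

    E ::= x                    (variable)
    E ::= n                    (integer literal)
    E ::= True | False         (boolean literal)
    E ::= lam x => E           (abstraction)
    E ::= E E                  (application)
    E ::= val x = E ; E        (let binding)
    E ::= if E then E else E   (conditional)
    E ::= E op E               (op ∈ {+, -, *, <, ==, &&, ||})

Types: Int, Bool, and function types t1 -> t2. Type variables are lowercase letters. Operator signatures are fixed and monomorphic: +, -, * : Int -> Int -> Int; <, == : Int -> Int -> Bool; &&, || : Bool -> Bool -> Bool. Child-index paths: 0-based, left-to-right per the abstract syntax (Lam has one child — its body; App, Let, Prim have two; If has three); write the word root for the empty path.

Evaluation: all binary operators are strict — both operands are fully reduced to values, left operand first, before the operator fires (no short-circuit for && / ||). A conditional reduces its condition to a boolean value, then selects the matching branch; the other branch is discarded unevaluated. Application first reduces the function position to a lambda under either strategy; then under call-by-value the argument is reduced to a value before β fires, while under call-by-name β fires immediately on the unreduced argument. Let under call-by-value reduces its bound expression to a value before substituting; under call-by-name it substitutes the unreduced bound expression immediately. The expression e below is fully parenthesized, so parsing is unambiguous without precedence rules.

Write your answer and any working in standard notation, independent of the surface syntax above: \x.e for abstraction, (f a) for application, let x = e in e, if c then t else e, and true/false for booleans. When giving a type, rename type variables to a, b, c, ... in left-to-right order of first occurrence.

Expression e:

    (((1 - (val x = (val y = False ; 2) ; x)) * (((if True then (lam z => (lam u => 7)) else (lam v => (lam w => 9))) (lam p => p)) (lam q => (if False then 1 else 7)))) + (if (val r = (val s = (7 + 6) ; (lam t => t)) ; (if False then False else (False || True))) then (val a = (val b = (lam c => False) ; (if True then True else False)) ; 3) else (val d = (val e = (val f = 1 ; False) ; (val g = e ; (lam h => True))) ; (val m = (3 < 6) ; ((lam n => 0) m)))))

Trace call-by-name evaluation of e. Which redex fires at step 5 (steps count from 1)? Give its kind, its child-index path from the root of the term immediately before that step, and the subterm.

Trace:
step 0: (((1 - (let x = (let y = false in 2) in x)) * (((if true then (\z.(\u.7)) else (\v.(\w.9))) (\p.p)) (\q.(if false then 1 else 7)))) + (if (let r = (let s = (7 + 6) in (\t.t)) in (if false then false else (false || true))) then (let a = (let b = (\c.false) in (if true then true else false)) in 3) else (let d = (let e = (let f = 1 in false) in (let g = e in (\h.true))) in (let m = (3 < 6) in ((\n.0) m)))))
step 1: [let@0.0.1] (((1 - (let y = false in 2)) * (((if true then (\z.(\u.7)) else (\v.(\w.9))) (\p.p)) (\q.(if false then 1 else 7)))) + (if (let r = (let s = (7 + 6) in (\t.t)) in (if false then false else (false || true))) then (let a = (let b = (\c.false) in (if true then true else false)) in 3) else (let d = (let e = (let f = 1 in false) in (let g = e in (\h.true))) in (let m = (3 < 6) in ((\n.0) m)))))
step 2: [let@0.0.1] (((1 - 2) * (((if true then (\z.(\u.7)) else (\v.(\w.9))) (\p.p)) (\q.(if false then 1 else 7)))) + (if (let r = (let s = (7 + 6) in (\t.t)) in (if false then false else (false || true))) then (let a = (let b = (\c.false) in (if true then true else false)) in 3) else (let d = (let e = (let f = 1 in false) in (let g = e in (\h.true))) in (let m = (3 < 6) in ((\n.0) m)))))
step 3: [delta@0.0] ((-1 * (((if true then (\z.(\u.7)) else (\v.(\w.9))) (\p.p)) (\q.(if false then 1 else 7)))) + (if (let r = (let s = (7 + 6) in (\t.t)) in (if false then false else (false || true))) then (let a = (let b = (\c.false) in (if true then true else false)) in 3) else (let d = (let e = (let f = 1 in false) in (let g = e in (\h.true))) in (let m = (3 < 6) in ((\n.0) m)))))
step 4: [if@0.1.0.0] ((-1 * (((\z.(\u.7)) (\p.p)) (\q.(if false then 1 else 7)))) + (if (let r = (let s = (7 + 6) in (\t.t)) in (if false then false else (false || true))) then (let a = (let b = (\c.false) in (if true then true else false)) in 3) else (let d = (let e = (let f = 1 in false) in (let g = e in (\h.true))) in (let m = (3 < 6) in ((\n.0) m)))))
step 5: [beta@0.1.0] ((-1 * ((\u.7) (\q.(if false then 1 else 7)))) + (if (let r = (let s = (7 + 6) in (\t.t)) in (if false then false else (false || true))) then (let a = (let b = (\c.false) in (if true then true else false)) in 3) else (let d = (let e = (let f = 1 in false) in (let g = e in (\h.true))) in (let m = (3 < 6) in ((\n.0) m)))))

Answer: beta at 0.1.0 : ((\z.(\u.7)) (\p.p))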